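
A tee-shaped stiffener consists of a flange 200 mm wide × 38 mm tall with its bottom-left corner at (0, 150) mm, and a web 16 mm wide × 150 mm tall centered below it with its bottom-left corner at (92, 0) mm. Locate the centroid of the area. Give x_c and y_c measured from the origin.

x_c = 100.00 mm, y_c = 146.44 mm

web: A = 16 × 150 = 2400.00, centroid at (100.00, 75.00).
flange: A = 200 × 38 = 7600.00, centroid at (100.00, 169.00).
ΣA = 10000.00 mm², ΣAx_c = 1000000.00 mm³, ΣAy_c = 1464400.00 mm³.
x_c = 1000000.00/10000.00 = 100.00 mm; y_c = 1464400.00/10000.00 = 146.44 mm.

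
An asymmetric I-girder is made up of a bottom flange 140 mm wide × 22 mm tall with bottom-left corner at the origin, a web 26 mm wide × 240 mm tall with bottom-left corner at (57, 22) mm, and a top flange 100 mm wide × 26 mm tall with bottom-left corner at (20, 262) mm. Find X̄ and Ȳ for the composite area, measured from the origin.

X̄ = 70.00 mm, Ȳ = 137.16 mm

Part | A | x̄ᵢ | ȳᵢ | A·x̄ᵢ | A·ȳᵢ
bottom flange | 3080.00 | 70.00 | 11.00 | 215600.00 | 33880.00
web | 6240.00 | 70.00 | 142.00 | 436800.00 | 886080.00
top flange | 2600.00 | 70.00 | 275.00 | 182000.00 | 715000.00
Σ | 11920.00 |  |  | 834400.00 | 1634960.00
X̄ = 834400.00 / 11920.00 = 70.00 mm
Ȳ = 1634960.00 / 11920.00 = 137.16 mm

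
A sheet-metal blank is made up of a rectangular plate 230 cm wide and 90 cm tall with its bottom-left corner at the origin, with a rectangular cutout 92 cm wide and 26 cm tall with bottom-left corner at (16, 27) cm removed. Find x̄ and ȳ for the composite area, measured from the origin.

x̄ = 121.92 cm, ȳ = 45.65 cm

plate: A = 230 × 90 = 20700.00, centroid at (115.00, 45.00).
hole: A = −(92 × 26) = -2392.00, centroid at (62.00, 40.00).
ΣA = 18308.00 cm², ΣAx̄ = 2232196.00 cm³, ΣAȳ = 835820.00 cm³.
x̄ = 2232196.00/18308.00 = 121.92 cm; ȳ = 835820.00/18308.00 = 45.65 cm.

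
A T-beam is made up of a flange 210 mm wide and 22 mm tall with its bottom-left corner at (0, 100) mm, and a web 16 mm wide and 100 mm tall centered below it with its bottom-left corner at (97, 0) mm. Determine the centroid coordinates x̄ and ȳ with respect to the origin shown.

x̄ = 105.00 mm, ȳ = 95.31 mm

Part | A | x̄ᵢ | ȳᵢ | A·x̄ᵢ | A·ȳᵢ
web | 1600.00 | 105.00 | 50.00 | 168000.00 | 80000.00
flange | 4620.00 | 105.00 | 111.00 | 485100.00 | 512820.00
Σ | 6220.00 |  |  | 653100.00 | 592820.00
x̄ = 653100.00 / 6220.00 = 105.00 mm
ȳ = 592820.00 / 6220.00 = 95.31 mm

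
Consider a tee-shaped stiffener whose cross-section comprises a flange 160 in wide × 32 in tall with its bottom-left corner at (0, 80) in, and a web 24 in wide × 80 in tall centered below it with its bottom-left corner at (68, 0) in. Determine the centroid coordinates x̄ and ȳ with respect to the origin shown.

Part | A | x̄ᵢ | ȳᵢ | A·x̄ᵢ | A·ȳᵢ
web | 1920.00 | 80.00 | 40.00 | 153600.00 | 76800.00
flange | 5120.00 | 80.00 | 96.00 | 409600.00 | 491520.00
Σ | 7040.00 |  |  | 563200.00 | 568320.00
x̄ = 563200.00 / 7040.00 = 80.00 in
ȳ = 568320.00 / 7040.00 = 80.73 in

x̄ = 80.00 in, ȳ = 80.73 in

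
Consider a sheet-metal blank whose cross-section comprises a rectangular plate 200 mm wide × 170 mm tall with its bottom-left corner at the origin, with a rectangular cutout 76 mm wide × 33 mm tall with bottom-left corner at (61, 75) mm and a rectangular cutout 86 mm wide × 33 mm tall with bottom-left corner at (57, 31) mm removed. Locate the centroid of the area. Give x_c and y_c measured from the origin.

x_c = 100.09 mm, y_c = 88.15 mm

Part | A | x̄ᵢ | ȳᵢ | A·x̄ᵢ | A·ȳᵢ
plate | 34000.00 | 100.00 | 85.00 | 3400000.00 | 2890000.00
hole 1 | -2508.00 | 99.00 | 91.50 | -248292.00 | -229482.00
hole 2 | -2838.00 | 100.00 | 47.50 | -283800.00 | -134805.00
Σ | 28654.00 |  |  | 2867908.00 | 2525713.00
x_c = 2867908.00 / 28654.00 = 100.09 mm
y_c = 2525713.00 / 28654.00 = 88.15 mm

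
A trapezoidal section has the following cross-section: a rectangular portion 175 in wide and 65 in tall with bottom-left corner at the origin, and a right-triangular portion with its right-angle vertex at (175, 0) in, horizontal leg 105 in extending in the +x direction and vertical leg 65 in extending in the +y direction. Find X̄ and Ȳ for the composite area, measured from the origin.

X̄ = 115.77 in, Ȳ = 30.00 in

rectangular portion: A = 175 × 65 = 11375.00, centroid at (87.50, 32.50).
triangular portion: A = ½·105·65 = 3412.50, centroid at (210.00, 21.67).
ΣA = 14787.50 in², ΣAX̄ = 1711937.50 in³, ΣAȲ = 443625.00 in³.
X̄ = 1711937.50/14787.50 = 115.77 in; Ȳ = 443625.00/14787.50 = 30.00 in.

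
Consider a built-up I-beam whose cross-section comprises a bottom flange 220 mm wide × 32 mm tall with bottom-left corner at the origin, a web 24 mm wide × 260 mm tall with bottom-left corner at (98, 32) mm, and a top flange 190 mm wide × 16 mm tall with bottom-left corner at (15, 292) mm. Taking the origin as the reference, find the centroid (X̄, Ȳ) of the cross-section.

X̄ = 110.00 mm, Ȳ = 124.73 mm

Part | A | x̄ᵢ | ȳᵢ | A·x̄ᵢ | A·ȳᵢ
bottom flange | 7040.00 | 110.00 | 16.00 | 774400.00 | 112640.00
web | 6240.00 | 110.00 | 162.00 | 686400.00 | 1010880.00
top flange | 3040.00 | 110.00 | 300.00 | 334400.00 | 912000.00
Σ | 16320.00 |  |  | 1795200.00 | 2035520.00
X̄ = 1795200.00 / 16320.00 = 110.00 mm
Ȳ = 2035520.00 / 16320.00 = 124.73 mm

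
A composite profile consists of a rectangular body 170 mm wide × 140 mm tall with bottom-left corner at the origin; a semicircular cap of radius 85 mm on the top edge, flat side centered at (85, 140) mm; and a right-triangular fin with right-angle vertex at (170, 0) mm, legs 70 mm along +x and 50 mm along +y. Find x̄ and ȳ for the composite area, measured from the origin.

x̄ = 90.14 mm, ȳ = 100.10 mm

Part | A | x̄ᵢ | ȳᵢ | A·x̄ᵢ | A·ȳᵢ
rectangular body | 23800.00 | 85.00 | 70.00 | 2023000.00 | 1666000.00
semicircular top | 11349.00 | 85.00 | 176.08 | 964665.29 | 1998277.15
triangular fin | 1750.00 | 193.33 | 16.67 | 338333.33 | 29166.67
Σ | 36899.00 |  |  | 3325998.63 | 3693443.82
x̄ = 3325998.63 / 36899.00 = 90.14 mm
ȳ = 3693443.82 / 36899.00 = 100.10 mm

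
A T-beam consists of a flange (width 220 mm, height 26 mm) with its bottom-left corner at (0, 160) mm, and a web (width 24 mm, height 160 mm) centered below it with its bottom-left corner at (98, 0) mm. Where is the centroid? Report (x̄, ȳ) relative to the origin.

web: A = 24 × 160 = 3840.00, centroid at (110.00, 80.00).
flange: A = 220 × 26 = 5720.00, centroid at (110.00, 173.00).
ΣA = 9560.00 mm², ΣAx̄ = 1051600.00 mm³, ΣAȳ = 1296760.00 mm³.
x̄ = 1051600.00/9560.00 = 110.00 mm; ȳ = 1296760.00/9560.00 = 135.64 mm.

x̄ = 110.00 mm, ȳ = 135.64 mm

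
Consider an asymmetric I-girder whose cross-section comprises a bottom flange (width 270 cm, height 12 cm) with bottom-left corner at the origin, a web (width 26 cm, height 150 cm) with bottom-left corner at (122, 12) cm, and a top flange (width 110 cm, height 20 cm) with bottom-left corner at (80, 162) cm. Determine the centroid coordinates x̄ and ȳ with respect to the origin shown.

Part | A | x̄ᵢ | ȳᵢ | A·x̄ᵢ | A·ȳᵢ
bottom flange | 3240.00 | 135.00 | 6.00 | 437400.00 | 19440.00
web | 3900.00 | 135.00 | 87.00 | 526500.00 | 339300.00
top flange | 2200.00 | 135.00 | 172.00 | 297000.00 | 378400.00
Σ | 9340.00 |  |  | 1260900.00 | 737140.00
x̄ = 1260900.00 / 9340.00 = 135.00 cm
ȳ = 737140.00 / 9340.00 = 78.92 cm

x̄ = 135.00 cm, ȳ = 78.92 cm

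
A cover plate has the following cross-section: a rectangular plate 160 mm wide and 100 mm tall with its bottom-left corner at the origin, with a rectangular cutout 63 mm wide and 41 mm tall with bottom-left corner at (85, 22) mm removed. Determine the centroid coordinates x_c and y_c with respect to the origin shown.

plate: A = 160 × 100 = 16000.00, centroid at (80.00, 50.00).
hole: A = −(63 × 41) = -2583.00, centroid at (116.50, 42.50).
ΣA = 13417.00 mm²
ΣAx_c = (16000.00)(80.00) + (-2583.00)(116.50) = 979080.50 mm³
ΣAy_c = (16000.00)(50.00) + (-2583.00)(42.50) = 690222.50 mm³
x_c = 979080.50 / 13417.00 = 72.97 mm
y_c = 690222.50 / 13417.00 = 51.44 mm

x_c = 72.97 mm, y_c = 51.44 mm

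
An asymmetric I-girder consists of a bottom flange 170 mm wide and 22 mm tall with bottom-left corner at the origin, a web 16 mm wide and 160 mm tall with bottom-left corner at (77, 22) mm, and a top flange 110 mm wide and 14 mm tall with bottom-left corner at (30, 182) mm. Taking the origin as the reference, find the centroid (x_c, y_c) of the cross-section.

x_c = 85.00 mm, y_c = 75.68 mm

Part | A | x̄ᵢ | ȳᵢ | A·x̄ᵢ | A·ȳᵢ
bottom flange | 3740.00 | 85.00 | 11.00 | 317900.00 | 41140.00
web | 2560.00 | 85.00 | 102.00 | 217600.00 | 261120.00
top flange | 1540.00 | 85.00 | 189.00 | 130900.00 | 291060.00
Σ | 7840.00 |  |  | 666400.00 | 593320.00
x_c = 666400.00 / 7840.00 = 85.00 mm
y_c = 593320.00 / 7840.00 = 75.68 mm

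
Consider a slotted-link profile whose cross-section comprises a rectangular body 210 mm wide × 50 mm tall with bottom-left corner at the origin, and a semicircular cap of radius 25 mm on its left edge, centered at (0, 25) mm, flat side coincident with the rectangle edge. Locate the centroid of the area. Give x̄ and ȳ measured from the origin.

x̄ = 95.11 mm, ȳ = 25.00 mm

rectangular body: A = 210 × 50 = 10500.00, centroid at (105.00, 25.00).
semicircular end: A = ½π·25² = 981.75, centroid at (-10.61, 25.00).
ΣA = 11481.75 mm²
ΣAx̄ = (10500.00)(105.00) + (981.75)(-10.61) = 1092083.33 mm³
ΣAȳ = (10500.00)(25.00) + (981.75)(25.00) = 287043.69 mm³
x̄ = 1092083.33 / 11481.75 = 95.11 mm
ȳ = 287043.69 / 11481.75 = 25.00 mm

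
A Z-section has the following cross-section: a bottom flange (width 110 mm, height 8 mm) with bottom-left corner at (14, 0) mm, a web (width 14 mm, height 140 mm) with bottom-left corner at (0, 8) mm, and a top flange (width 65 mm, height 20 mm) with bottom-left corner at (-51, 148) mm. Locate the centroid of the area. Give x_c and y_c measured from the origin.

x_c = 12.17 mm, y_c = 87.39 mm

bottom flange: A = 110 × 8 = 880.00, centroid at (69.00, 4.00).
web: A = 14 × 140 = 1960.00, centroid at (7.00, 78.00).
top flange: A = 65 × 20 = 1300.00, centroid at (-18.50, 158.00).
ΣA = 4140.00 mm², ΣAx_c = 50390.00 mm³, ΣAy_c = 361800.00 mm³.
x_c = 50390.00/4140.00 = 12.17 mm; y_c = 361800.00/4140.00 = 87.39 mm.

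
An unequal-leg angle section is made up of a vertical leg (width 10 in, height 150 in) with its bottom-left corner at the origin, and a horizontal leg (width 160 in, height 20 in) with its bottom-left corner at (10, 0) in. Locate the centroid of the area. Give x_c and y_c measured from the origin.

Part | A | x̄ᵢ | ȳᵢ | A·x̄ᵢ | A·ȳᵢ
vertical leg | 1500.00 | 5.00 | 75.00 | 7500.00 | 112500.00
horizontal leg | 3200.00 | 90.00 | 10.00 | 288000.00 | 32000.00
Σ | 4700.00 |  |  | 295500.00 | 144500.00
x_c = 295500.00 / 4700.00 = 62.87 in
y_c = 144500.00 / 4700.00 = 30.74 in

x_c = 62.87 in, y_c = 30.74 in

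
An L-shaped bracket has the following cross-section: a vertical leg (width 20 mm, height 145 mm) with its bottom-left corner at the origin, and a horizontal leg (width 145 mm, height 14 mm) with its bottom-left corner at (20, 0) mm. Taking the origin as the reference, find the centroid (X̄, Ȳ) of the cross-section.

Part | A | x̄ᵢ | ȳᵢ | A·x̄ᵢ | A·ȳᵢ
vertical leg | 2900.00 | 10.00 | 72.50 | 29000.00 | 210250.00
horizontal leg | 2030.00 | 92.50 | 7.00 | 187775.00 | 14210.00
Σ | 4930.00 |  |  | 216775.00 | 224460.00
X̄ = 216775.00 / 4930.00 = 43.97 mm
Ȳ = 224460.00 / 4930.00 = 45.53 mm

X̄ = 43.97 mm, Ȳ = 45.53 mm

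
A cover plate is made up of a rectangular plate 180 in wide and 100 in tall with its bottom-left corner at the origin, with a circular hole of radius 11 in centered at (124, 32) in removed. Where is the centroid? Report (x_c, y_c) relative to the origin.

x_c = 89.27 in, y_c = 50.39 in

plate: A = 180 × 100 = 18000.00, centroid at (90.00, 50.00).
hole: A = −π·11² = -380.13, centroid at (124.00, 32.00).
ΣA = 17619.87 in², ΣAx_c = 1572863.54 in³, ΣAy_c = 887835.75 in³.
x_c = 1572863.54/17619.87 = 89.27 in; y_c = 887835.75/17619.87 = 50.39 in.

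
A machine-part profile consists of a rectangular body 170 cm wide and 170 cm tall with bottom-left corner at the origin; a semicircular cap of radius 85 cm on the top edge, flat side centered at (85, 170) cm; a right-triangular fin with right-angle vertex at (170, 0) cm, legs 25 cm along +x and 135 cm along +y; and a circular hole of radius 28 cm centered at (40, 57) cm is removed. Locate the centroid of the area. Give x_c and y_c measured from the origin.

x_c = 91.80 cm, y_c = 119.85 cm

rectangular body: A = 170 × 170 = 28900.00, centroid at (85.00, 85.00).
semicircular top: A = ½π·85² = 11349.00, centroid at (85.00, 206.08).
triangular fin: A = ½·25·135 = 1687.50, centroid at (178.33, 45.00).
hole: A = −π·28² = -2463.01, centroid at (40.00, 57.00).
ΣA = 39473.49 cm²
ΣAx_c = (28900.00)(85.00) + (11349.00)(85.00) + (1687.50)(178.33) + (-2463.01)(40.00) = 3623582.45 cm³
ΣAy_c = (28900.00)(85.00) + (11349.00)(206.08) + (1687.50)(45.00) + (-2463.01)(57.00) = 4730793.26 cm³
x_c = 3623582.45 / 39473.49 = 91.80 cm
y_c = 4730793.26 / 39473.49 = 119.85 cm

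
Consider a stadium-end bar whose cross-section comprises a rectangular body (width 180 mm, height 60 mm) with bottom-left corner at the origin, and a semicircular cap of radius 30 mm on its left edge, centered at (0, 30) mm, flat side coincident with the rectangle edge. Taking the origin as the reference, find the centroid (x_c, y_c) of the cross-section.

x_c = 78.11 mm, y_c = 30.00 mm

rectangular body: A = 180 × 60 = 10800.00, centroid at (90.00, 30.00).
semicircular end: A = ½π·30² = 1413.72, centroid at (-12.73, 30.00).
ΣA = 12213.72 mm², ΣAx_c = 954000.00 mm³, ΣAy_c = 366411.50 mm³.
x_c = 954000.00/12213.72 = 78.11 mm; y_c = 366411.50/12213.72 = 30.00 mm.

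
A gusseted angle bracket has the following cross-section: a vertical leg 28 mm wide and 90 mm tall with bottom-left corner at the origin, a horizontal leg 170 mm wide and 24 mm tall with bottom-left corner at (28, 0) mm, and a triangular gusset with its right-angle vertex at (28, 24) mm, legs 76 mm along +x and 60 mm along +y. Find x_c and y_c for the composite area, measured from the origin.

vertical leg: A = 28 × 90 = 2520.00, centroid at (14.00, 45.00).
horizontal leg: A = 170 × 24 = 4080.00, centroid at (113.00, 12.00).
gusset: A = ½·76·60 = 2280.00, centroid at (53.33, 44.00).
ΣA = 8880.00 mm²
ΣAx_c = (2520.00)(14.00) + (4080.00)(113.00) + (2280.00)(53.33) = 617920.00 mm³
ΣAy_c = (2520.00)(45.00) + (4080.00)(12.00) + (2280.00)(44.00) = 262680.00 mm³
x_c = 617920.00 / 8880.00 = 69.59 mm
y_c = 262680.00 / 8880.00 = 29.58 mm

x_c = 69.59 mm, y_c = 29.58 mm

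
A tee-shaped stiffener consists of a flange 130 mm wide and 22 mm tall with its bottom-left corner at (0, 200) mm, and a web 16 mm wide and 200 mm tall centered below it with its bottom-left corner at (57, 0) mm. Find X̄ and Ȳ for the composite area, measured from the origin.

Part | A | x̄ᵢ | ȳᵢ | A·x̄ᵢ | A·ȳᵢ
web | 3200.00 | 65.00 | 100.00 | 208000.00 | 320000.00
flange | 2860.00 | 65.00 | 211.00 | 185900.00 | 603460.00
Σ | 6060.00 |  |  | 393900.00 | 923460.00
X̄ = 393900.00 / 6060.00 = 65.00 mm
Ȳ = 923460.00 / 6060.00 = 152.39 mm

X̄ = 65.00 mm, Ȳ = 152.39 mm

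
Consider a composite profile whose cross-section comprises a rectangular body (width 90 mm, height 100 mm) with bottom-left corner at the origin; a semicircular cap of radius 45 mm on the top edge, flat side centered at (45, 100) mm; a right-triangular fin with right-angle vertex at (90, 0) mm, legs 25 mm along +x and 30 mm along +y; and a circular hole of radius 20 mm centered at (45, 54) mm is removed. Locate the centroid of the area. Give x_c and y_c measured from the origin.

x_c = 46.77 mm, y_c = 67.68 mm

rectangular body: A = 90 × 100 = 9000.00, centroid at (45.00, 50.00).
semicircular top: A = ½π·45² = 3180.86, centroid at (45.00, 119.10).
triangular fin: A = ½·25·30 = 375.00, centroid at (98.33, 10.00).
hole: A = −π·20² = -1256.64, centroid at (45.00, 54.00).
ΣA = 11299.23 mm², ΣAx_c = 528465.15 mm³, ΣAy_c = 764727.85 mm³.
x_c = 528465.15/11299.23 = 46.77 mm; y_c = 764727.85/11299.23 = 67.68 mm.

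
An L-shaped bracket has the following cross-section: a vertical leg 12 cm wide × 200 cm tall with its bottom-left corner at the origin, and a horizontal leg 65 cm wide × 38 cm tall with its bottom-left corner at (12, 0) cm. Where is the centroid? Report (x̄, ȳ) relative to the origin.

x̄ = 25.53 cm, ȳ = 58.92 cm

vertical leg: A = 12 × 200 = 2400.00, centroid at (6.00, 100.00).
horizontal leg: A = 65 × 38 = 2470.00, centroid at (44.50, 19.00).
ΣA = 4870.00 cm², ΣAx̄ = 124315.00 cm³, ΣAȳ = 286930.00 cm³.
x̄ = 124315.00/4870.00 = 25.53 cm; ȳ = 286930.00/4870.00 = 58.92 cm.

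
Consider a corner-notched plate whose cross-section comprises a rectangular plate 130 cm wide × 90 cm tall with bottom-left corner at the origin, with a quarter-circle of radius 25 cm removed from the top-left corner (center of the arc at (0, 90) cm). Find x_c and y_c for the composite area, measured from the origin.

plate: A = 130 × 90 = 11700.00, centroid at (65.00, 45.00).
removed quarter-circle: A = −¼π·25² = -490.87, centroid at (10.61, 79.39).
ΣA = 11209.13 cm²
ΣAx_c = (11700.00)(65.00) + (-490.87)(10.61) = 755291.67 cm³
ΣAy_c = (11700.00)(45.00) + (-490.87)(79.39) = 487529.69 cm³
x_c = 755291.67 / 11209.13 = 67.38 cm
y_c = 487529.69 / 11209.13 = 43.49 cm

x_c = 67.38 cm, y_c = 43.49 cm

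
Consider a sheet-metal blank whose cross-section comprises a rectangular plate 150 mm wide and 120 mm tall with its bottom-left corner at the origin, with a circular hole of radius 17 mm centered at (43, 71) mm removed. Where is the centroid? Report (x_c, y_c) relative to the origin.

x_c = 76.70 mm, y_c = 59.42 mm

Part | A | x̄ᵢ | ȳᵢ | A·x̄ᵢ | A·ȳᵢ
plate | 18000.00 | 75.00 | 60.00 | 1350000.00 | 1080000.00
hole | -907.92 | 43.00 | 71.00 | -39040.57 | -64462.34
Σ | 17092.08 |  |  | 1310959.43 | 1015537.66
x_c = 1310959.43 / 17092.08 = 76.70 mm
y_c = 1015537.66 / 17092.08 = 59.42 mm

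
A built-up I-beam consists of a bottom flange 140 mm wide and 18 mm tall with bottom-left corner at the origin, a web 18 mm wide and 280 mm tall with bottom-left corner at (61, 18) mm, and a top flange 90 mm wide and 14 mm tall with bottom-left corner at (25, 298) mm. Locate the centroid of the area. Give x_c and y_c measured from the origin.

x_c = 70.00 mm, y_c = 136.43 mm

Part | A | x̄ᵢ | ȳᵢ | A·x̄ᵢ | A·ȳᵢ
bottom flange | 2520.00 | 70.00 | 9.00 | 176400.00 | 22680.00
web | 5040.00 | 70.00 | 158.00 | 352800.00 | 796320.00
top flange | 1260.00 | 70.00 | 305.00 | 88200.00 | 384300.00
Σ | 8820.00 |  |  | 617400.00 | 1203300.00
x_c = 617400.00 / 8820.00 = 70.00 mm
y_c = 1203300.00 / 8820.00 = 136.43 mm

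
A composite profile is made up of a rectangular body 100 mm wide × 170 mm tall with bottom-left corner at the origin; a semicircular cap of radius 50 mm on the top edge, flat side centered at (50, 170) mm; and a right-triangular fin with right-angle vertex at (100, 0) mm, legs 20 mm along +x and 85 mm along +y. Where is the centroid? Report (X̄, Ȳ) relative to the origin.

rectangular body: A = 100 × 170 = 17000.00, centroid at (50.00, 85.00).
semicircular top: A = ½π·50² = 3926.99, centroid at (50.00, 191.22).
triangular fin: A = ½·20·85 = 850.00, centroid at (106.67, 28.33).
ΣA = 21776.99 mm²
ΣAX̄ = (17000.00)(50.00) + (3926.99)(50.00) + (850.00)(106.67) = 1137016.21 mm³
ΣAȲ = (17000.00)(85.00) + (3926.99)(191.22) + (850.00)(28.33) = 2220005.11 mm³
X̄ = 1137016.21 / 21776.99 = 52.21 mm
Ȳ = 2220005.11 / 21776.99 = 101.94 mm

X̄ = 52.21 mm, Ȳ = 101.94 mm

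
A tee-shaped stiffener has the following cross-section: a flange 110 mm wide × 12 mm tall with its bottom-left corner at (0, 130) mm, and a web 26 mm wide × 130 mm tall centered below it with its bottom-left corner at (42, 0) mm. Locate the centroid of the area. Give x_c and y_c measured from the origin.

web: A = 26 × 130 = 3380.00, centroid at (55.00, 65.00).
flange: A = 110 × 12 = 1320.00, centroid at (55.00, 136.00).
ΣA = 4700.00 mm², ΣAx_c = 258500.00 mm³, ΣAy_c = 399220.00 mm³.
x_c = 258500.00/4700.00 = 55.00 mm; y_c = 399220.00/4700.00 = 84.94 mm.

x_c = 55.00 mm, y_c = 84.94 mm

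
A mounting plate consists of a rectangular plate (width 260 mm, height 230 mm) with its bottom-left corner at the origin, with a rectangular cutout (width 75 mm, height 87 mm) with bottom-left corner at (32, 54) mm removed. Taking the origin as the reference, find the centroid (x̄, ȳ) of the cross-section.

x̄ = 137.41 mm, ȳ = 117.14 mm

plate: A = 260 × 230 = 59800.00, centroid at (130.00, 115.00).
hole: A = −(75 × 87) = -6525.00, centroid at (69.50, 97.50).
ΣA = 53275.00 mm², ΣAx̄ = 7320512.50 mm³, ΣAȳ = 6240812.50 mm³.
x̄ = 7320512.50/53275.00 = 137.41 mm; ȳ = 6240812.50/53275.00 = 117.14 mm.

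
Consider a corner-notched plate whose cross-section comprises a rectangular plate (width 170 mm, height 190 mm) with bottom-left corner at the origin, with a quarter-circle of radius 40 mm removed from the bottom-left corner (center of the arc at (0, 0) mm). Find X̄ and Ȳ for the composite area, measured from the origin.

X̄ = 87.75 mm, Ȳ = 98.16 mm

plate: A = 170 × 190 = 32300.00, centroid at (85.00, 95.00).
removed quarter-circle: A = −¼π·40² = -1256.64, centroid at (16.98, 16.98).
ΣA = 31043.36 mm²
ΣAX̄ = (32300.00)(85.00) + (-1256.64)(16.98) = 2724166.67 mm³
ΣAȲ = (32300.00)(95.00) + (-1256.64)(16.98) = 3047166.67 mm³
X̄ = 2724166.67 / 31043.36 = 87.75 mm
Ȳ = 3047166.67 / 31043.36 = 98.16 mm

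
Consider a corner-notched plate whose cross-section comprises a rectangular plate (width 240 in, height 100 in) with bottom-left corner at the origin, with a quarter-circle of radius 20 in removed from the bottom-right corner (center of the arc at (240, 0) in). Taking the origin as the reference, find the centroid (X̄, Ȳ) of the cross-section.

Part | A | x̄ᵢ | ȳᵢ | A·x̄ᵢ | A·ȳᵢ
plate | 24000.00 | 120.00 | 50.00 | 2880000.00 | 1200000.00
removed quarter-circle | -314.16 | 231.51 | 8.49 | -72731.56 | -2666.67
Σ | 23685.84 |  |  | 2807268.44 | 1197333.33
X̄ = 2807268.44 / 23685.84 = 118.52 in
Ȳ = 1197333.33 / 23685.84 = 50.55 in

X̄ = 118.52 in, Ȳ = 50.55 in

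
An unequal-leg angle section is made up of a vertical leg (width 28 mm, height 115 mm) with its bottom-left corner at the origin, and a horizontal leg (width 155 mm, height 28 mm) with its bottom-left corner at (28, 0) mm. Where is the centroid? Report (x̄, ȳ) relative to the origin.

x̄ = 66.53 mm, ȳ = 32.53 mm

Part | A | x̄ᵢ | ȳᵢ | A·x̄ᵢ | A·ȳᵢ
vertical leg | 3220.00 | 14.00 | 57.50 | 45080.00 | 185150.00
horizontal leg | 4340.00 | 105.50 | 14.00 | 457870.00 | 60760.00
Σ | 7560.00 |  |  | 502950.00 | 245910.00
x̄ = 502950.00 / 7560.00 = 66.53 mm
ȳ = 245910.00 / 7560.00 = 32.53 mm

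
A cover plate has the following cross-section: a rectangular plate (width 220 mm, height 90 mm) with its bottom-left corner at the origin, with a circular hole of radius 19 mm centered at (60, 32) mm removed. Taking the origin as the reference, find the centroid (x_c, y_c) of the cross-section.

x_c = 113.04 mm, y_c = 45.79 mm

plate: A = 220 × 90 = 19800.00, centroid at (110.00, 45.00).
hole: A = −π·19² = -1134.11, centroid at (60.00, 32.00).
ΣA = 18665.89 mm²
ΣAx_c = (19800.00)(110.00) + (-1134.11)(60.00) = 2109953.10 mm³
ΣAy_c = (19800.00)(45.00) + (-1134.11)(32.00) = 854708.32 mm³
x_c = 2109953.10 / 18665.89 = 113.04 mm
y_c = 854708.32 / 18665.89 = 45.79 mm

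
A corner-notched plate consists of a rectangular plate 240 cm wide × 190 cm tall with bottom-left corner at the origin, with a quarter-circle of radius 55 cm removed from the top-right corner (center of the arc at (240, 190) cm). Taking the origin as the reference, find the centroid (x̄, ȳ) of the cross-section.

x̄ = 114.69 cm, ȳ = 91.06 cm

plate: A = 240 × 190 = 45600.00, centroid at (120.00, 95.00).
removed quarter-circle: A = −¼π·55² = -2375.83, centroid at (216.66, 166.66).
ΣA = 43224.17 cm²
ΣAx̄ = (45600.00)(120.00) + (-2375.83)(216.66) = 4957259.27 cm³
ΣAȳ = (45600.00)(95.00) + (-2375.83)(166.66) = 3936050.74 cm³
x̄ = 4957259.27 / 43224.17 = 114.69 cm
ȳ = 3936050.74 / 43224.17 = 91.06 cm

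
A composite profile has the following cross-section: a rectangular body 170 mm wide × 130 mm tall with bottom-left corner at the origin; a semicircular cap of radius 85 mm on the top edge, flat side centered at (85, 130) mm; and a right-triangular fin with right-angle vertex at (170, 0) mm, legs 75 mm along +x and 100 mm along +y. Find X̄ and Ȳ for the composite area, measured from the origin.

rectangular body: A = 170 × 130 = 22100.00, centroid at (85.00, 65.00).
semicircular top: A = ½π·85² = 11349.00, centroid at (85.00, 166.08).
triangular fin: A = ½·75·100 = 3750.00, centroid at (195.00, 33.33).
ΣA = 37199.00 mm²
ΣAX̄ = (22100.00)(85.00) + (11349.00)(85.00) + (3750.00)(195.00) = 3574415.29 mm³
ΣAȲ = (22100.00)(65.00) + (11349.00)(166.08) + (3750.00)(33.33) = 3446287.12 mm³
X̄ = 3574415.29 / 37199.00 = 96.09 mm
Ȳ = 3446287.12 / 37199.00 = 92.64 mm

X̄ = 96.09 mm, Ȳ = 92.64 mm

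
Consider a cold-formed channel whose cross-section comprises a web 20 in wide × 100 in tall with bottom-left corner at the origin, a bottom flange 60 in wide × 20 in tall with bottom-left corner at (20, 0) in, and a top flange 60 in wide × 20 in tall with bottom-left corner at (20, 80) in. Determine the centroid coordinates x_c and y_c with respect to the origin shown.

Part | A | x̄ᵢ | ȳᵢ | A·x̄ᵢ | A·ȳᵢ
web | 2000.00 | 10.00 | 50.00 | 20000.00 | 100000.00
bottom flange | 1200.00 | 50.00 | 10.00 | 60000.00 | 12000.00
top flange | 1200.00 | 50.00 | 90.00 | 60000.00 | 108000.00
Σ | 4400.00 |  |  | 140000.00 | 220000.00
x_c = 140000.00 / 4400.00 = 31.82 in
y_c = 220000.00 / 4400.00 = 50.00 in

x_c = 31.82 in, y_c = 50.00 in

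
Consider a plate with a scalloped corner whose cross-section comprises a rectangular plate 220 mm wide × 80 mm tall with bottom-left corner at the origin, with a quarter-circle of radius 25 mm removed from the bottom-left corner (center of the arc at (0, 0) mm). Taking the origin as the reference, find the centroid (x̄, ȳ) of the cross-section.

x̄ = 112.85 mm, ȳ = 40.84 mm

plate: A = 220 × 80 = 17600.00, centroid at (110.00, 40.00).
removed quarter-circle: A = −¼π·25² = -490.87, centroid at (10.61, 10.61).
ΣA = 17109.13 mm²
ΣAx̄ = (17600.00)(110.00) + (-490.87)(10.61) = 1930791.67 mm³
ΣAȳ = (17600.00)(40.00) + (-490.87)(10.61) = 698791.67 mm³
x̄ = 1930791.67 / 17109.13 = 112.85 mm
ȳ = 698791.67 / 17109.13 = 40.84 mm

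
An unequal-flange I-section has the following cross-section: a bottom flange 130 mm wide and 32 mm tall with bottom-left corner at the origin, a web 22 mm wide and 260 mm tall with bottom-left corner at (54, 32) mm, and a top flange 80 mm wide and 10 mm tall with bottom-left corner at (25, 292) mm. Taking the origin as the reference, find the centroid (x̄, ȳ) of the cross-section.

x̄ = 65.00 mm, ȳ = 115.24 mm

bottom flange: A = 130 × 32 = 4160.00, centroid at (65.00, 16.00).
web: A = 22 × 260 = 5720.00, centroid at (65.00, 162.00).
top flange: A = 80 × 10 = 800.00, centroid at (65.00, 297.00).
ΣA = 10680.00 mm²
ΣAx̄ = (4160.00)(65.00) + (5720.00)(65.00) + (800.00)(65.00) = 694200.00 mm³
ΣAȳ = (4160.00)(16.00) + (5720.00)(162.00) + (800.00)(297.00) = 1230800.00 mm³
x̄ = 694200.00 / 10680.00 = 65.00 mm
ȳ = 1230800.00 / 10680.00 = 115.24 mm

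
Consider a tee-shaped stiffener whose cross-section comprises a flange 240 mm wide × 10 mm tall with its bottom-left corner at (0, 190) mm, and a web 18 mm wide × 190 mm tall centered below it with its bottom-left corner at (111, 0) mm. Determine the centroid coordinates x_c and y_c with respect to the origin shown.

x_c = 120.00 mm, y_c = 136.24 mm

Part | A | x̄ᵢ | ȳᵢ | A·x̄ᵢ | A·ȳᵢ
web | 3420.00 | 120.00 | 95.00 | 410400.00 | 324900.00
flange | 2400.00 | 120.00 | 195.00 | 288000.00 | 468000.00
Σ | 5820.00 |  |  | 698400.00 | 792900.00
x_c = 698400.00 / 5820.00 = 120.00 mm
y_c = 792900.00 / 5820.00 = 136.24 mm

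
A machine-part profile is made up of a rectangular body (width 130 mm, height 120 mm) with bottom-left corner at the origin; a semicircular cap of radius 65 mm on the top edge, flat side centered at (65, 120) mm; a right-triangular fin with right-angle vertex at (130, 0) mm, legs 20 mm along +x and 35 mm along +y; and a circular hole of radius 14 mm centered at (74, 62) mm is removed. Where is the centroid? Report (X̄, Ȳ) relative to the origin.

X̄ = 65.89 mm, Ȳ = 85.63 mm

rectangular body: A = 130 × 120 = 15600.00, centroid at (65.00, 60.00).
semicircular top: A = ½π·65² = 6636.61, centroid at (65.00, 147.59).
triangular fin: A = ½·20·35 = 350.00, centroid at (136.67, 11.67).
hole: A = −π·14² = -615.75, centroid at (74.00, 62.00).
ΣA = 21970.86 mm², ΣAX̄ = 1447647.61 mm³, ΣAȲ = 1881383.77 mm³.
X̄ = 1447647.61/21970.86 = 65.89 mm; Ȳ = 1881383.77/21970.86 = 85.63 mm.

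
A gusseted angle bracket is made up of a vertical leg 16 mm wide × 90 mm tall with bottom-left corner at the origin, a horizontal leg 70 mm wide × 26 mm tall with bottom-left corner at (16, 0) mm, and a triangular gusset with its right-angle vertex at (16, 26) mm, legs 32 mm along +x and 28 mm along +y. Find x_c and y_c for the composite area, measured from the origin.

x_c = 31.36 mm, y_c = 28.13 mm

vertical leg: A = 16 × 90 = 1440.00, centroid at (8.00, 45.00).
horizontal leg: A = 70 × 26 = 1820.00, centroid at (51.00, 13.00).
gusset: A = ½·32·28 = 448.00, centroid at (26.67, 35.33).
ΣA = 3708.00 mm²
ΣAx_c = (1440.00)(8.00) + (1820.00)(51.00) + (448.00)(26.67) = 116286.67 mm³
ΣAy_c = (1440.00)(45.00) + (1820.00)(13.00) + (448.00)(35.33) = 104289.33 mm³
x_c = 116286.67 / 3708.00 = 31.36 mm
y_c = 104289.33 / 3708.00 = 28.13 mm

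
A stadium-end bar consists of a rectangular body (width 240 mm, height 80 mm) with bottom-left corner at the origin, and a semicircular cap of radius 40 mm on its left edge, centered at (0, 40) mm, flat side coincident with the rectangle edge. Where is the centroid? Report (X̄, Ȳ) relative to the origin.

Part | A | x̄ᵢ | ȳᵢ | A·x̄ᵢ | A·ȳᵢ
rectangular body | 19200.00 | 120.00 | 40.00 | 2304000.00 | 768000.00
semicircular end | 2513.27 | -16.98 | 40.00 | -42666.67 | 100530.96
Σ | 21713.27 |  |  | 2261333.33 | 868530.96
X̄ = 2261333.33 / 21713.27 = 104.15 mm
Ȳ = 868530.96 / 21713.27 = 40.00 mm

X̄ = 104.15 mm, Ȳ = 40.00 mm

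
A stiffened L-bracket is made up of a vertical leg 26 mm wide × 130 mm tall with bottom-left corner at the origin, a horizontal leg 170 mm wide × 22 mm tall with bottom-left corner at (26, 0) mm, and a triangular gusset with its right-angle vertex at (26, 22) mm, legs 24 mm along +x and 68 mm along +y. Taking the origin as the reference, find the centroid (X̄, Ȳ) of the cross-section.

X̄ = 61.34 mm, Ȳ = 37.46 mm

vertical leg: A = 26 × 130 = 3380.00, centroid at (13.00, 65.00).
horizontal leg: A = 170 × 22 = 3740.00, centroid at (111.00, 11.00).
gusset: A = ½·24·68 = 816.00, centroid at (34.00, 44.67).
ΣA = 7936.00 mm²
ΣAX̄ = (3380.00)(13.00) + (3740.00)(111.00) + (816.00)(34.00) = 486824.00 mm³
ΣAȲ = (3380.00)(65.00) + (3740.00)(11.00) + (816.00)(44.67) = 297288.00 mm³
X̄ = 486824.00 / 7936.00 = 61.34 mm
Ȳ = 297288.00 / 7936.00 = 37.46 mm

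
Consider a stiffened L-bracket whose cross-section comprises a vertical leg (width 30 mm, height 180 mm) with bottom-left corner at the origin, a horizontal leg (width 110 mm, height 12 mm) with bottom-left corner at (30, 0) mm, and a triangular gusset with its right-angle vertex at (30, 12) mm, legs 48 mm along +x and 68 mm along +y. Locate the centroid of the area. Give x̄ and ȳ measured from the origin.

x̄ = 32.12 mm, ȳ = 65.91 mm

Part | A | x̄ᵢ | ȳᵢ | A·x̄ᵢ | A·ȳᵢ
vertical leg | 5400.00 | 15.00 | 90.00 | 81000.00 | 486000.00
horizontal leg | 1320.00 | 85.00 | 6.00 | 112200.00 | 7920.00
gusset | 1632.00 | 46.00 | 34.67 | 75072.00 | 56576.00
Σ | 8352.00 |  |  | 268272.00 | 550496.00
x̄ = 268272.00 / 8352.00 = 32.12 mm
ȳ = 550496.00 / 8352.00 = 65.91 mm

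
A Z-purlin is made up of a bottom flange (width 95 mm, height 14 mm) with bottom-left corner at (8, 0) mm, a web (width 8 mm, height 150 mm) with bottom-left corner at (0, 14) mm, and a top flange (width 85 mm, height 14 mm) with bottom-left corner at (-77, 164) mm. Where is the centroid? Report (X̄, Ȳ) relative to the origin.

Part | A | x̄ᵢ | ȳᵢ | A·x̄ᵢ | A·ȳᵢ
bottom flange | 1330.00 | 55.50 | 7.00 | 73815.00 | 9310.00
web | 1200.00 | 4.00 | 89.00 | 4800.00 | 106800.00
top flange | 1190.00 | -34.50 | 171.00 | -41055.00 | 203490.00
Σ | 3720.00 |  |  | 37560.00 | 319600.00
X̄ = 37560.00 / 3720.00 = 10.10 mm
Ȳ = 319600.00 / 3720.00 = 85.91 mm

X̄ = 10.10 mm, Ȳ = 85.91 mm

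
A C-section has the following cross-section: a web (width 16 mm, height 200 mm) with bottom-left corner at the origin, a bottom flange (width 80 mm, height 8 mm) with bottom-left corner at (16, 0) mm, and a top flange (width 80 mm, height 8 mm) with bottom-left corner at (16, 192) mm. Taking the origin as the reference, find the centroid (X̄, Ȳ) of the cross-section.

web: A = 16 × 200 = 3200.00, centroid at (8.00, 100.00).
bottom flange: A = 80 × 8 = 640.00, centroid at (56.00, 4.00).
top flange: A = 80 × 8 = 640.00, centroid at (56.00, 196.00).
ΣA = 4480.00 mm², ΣAX̄ = 97280.00 mm³, ΣAȲ = 448000.00 mm³.
X̄ = 97280.00/4480.00 = 21.71 mm; Ȳ = 448000.00/4480.00 = 100.00 mm.

X̄ = 21.71 mm, Ȳ = 100.00 mm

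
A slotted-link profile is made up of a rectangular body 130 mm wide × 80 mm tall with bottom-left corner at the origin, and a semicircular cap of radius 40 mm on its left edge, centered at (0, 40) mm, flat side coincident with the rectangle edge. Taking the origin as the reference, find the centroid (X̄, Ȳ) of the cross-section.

rectangular body: A = 130 × 80 = 10400.00, centroid at (65.00, 40.00).
semicircular end: A = ½π·40² = 2513.27, centroid at (-16.98, 40.00).
ΣA = 12913.27 mm²
ΣAX̄ = (10400.00)(65.00) + (2513.27)(-16.98) = 633333.33 mm³
ΣAȲ = (10400.00)(40.00) + (2513.27)(40.00) = 516530.96 mm³
X̄ = 633333.33 / 12913.27 = 49.05 mm
Ȳ = 516530.96 / 12913.27 = 40.00 mm

X̄ = 49.05 mm, Ȳ = 40.00 mm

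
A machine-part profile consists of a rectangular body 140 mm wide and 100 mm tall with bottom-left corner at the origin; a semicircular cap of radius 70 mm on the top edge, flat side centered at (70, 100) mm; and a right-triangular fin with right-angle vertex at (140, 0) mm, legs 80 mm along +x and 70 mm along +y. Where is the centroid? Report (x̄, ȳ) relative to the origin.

rectangular body: A = 140 × 100 = 14000.00, centroid at (70.00, 50.00).
semicircular top: A = ½π·70² = 7696.90, centroid at (70.00, 129.71).
triangular fin: A = ½·80·70 = 2800.00, centroid at (166.67, 23.33).
ΣA = 24496.90 mm²
ΣAx̄ = (14000.00)(70.00) + (7696.90)(70.00) + (2800.00)(166.67) = 1985449.81 mm³
ΣAȳ = (14000.00)(50.00) + (7696.90)(129.71) + (2800.00)(23.33) = 1763690.20 mm³
x̄ = 1985449.81 / 24496.90 = 81.05 mm
ȳ = 1763690.20 / 24496.90 = 72.00 mm

x̄ = 81.05 mm, ȳ = 72.00 mm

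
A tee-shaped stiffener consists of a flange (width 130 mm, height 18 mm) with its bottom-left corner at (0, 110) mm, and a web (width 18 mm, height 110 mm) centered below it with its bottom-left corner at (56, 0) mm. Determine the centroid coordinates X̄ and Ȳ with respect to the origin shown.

Part | A | x̄ᵢ | ȳᵢ | A·x̄ᵢ | A·ȳᵢ
web | 1980.00 | 65.00 | 55.00 | 128700.00 | 108900.00
flange | 2340.00 | 65.00 | 119.00 | 152100.00 | 278460.00
Σ | 4320.00 |  |  | 280800.00 | 387360.00
X̄ = 280800.00 / 4320.00 = 65.00 mm
Ȳ = 387360.00 / 4320.00 = 89.67 mm

X̄ = 65.00 mm, Ȳ = 89.67 mm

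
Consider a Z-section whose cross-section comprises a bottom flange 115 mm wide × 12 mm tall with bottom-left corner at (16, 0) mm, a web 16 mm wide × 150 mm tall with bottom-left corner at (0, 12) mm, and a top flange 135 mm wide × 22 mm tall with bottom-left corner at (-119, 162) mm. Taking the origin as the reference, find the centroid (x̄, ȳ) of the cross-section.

x̄ = -4.79 mm, ȳ = 108.28 mm

bottom flange: A = 115 × 12 = 1380.00, centroid at (73.50, 6.00).
web: A = 16 × 150 = 2400.00, centroid at (8.00, 87.00).
top flange: A = 135 × 22 = 2970.00, centroid at (-51.50, 173.00).
ΣA = 6750.00 mm²
ΣAx̄ = (1380.00)(73.50) + (2400.00)(8.00) + (2970.00)(-51.50) = -32325.00 mm³
ΣAȳ = (1380.00)(6.00) + (2400.00)(87.00) + (2970.00)(173.00) = 730890.00 mm³
x̄ = -32325.00 / 6750.00 = -4.79 mm
ȳ = 730890.00 / 6750.00 = 108.28 mm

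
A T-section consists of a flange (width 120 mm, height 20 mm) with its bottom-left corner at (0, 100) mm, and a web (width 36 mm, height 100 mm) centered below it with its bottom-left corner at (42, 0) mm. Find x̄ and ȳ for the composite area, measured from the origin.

Part | A | x̄ᵢ | ȳᵢ | A·x̄ᵢ | A·ȳᵢ
web | 3600.00 | 60.00 | 50.00 | 216000.00 | 180000.00
flange | 2400.00 | 60.00 | 110.00 | 144000.00 | 264000.00
Σ | 6000.00 |  |  | 360000.00 | 444000.00
x̄ = 360000.00 / 6000.00 = 60.00 mm
ȳ = 444000.00 / 6000.00 = 74.00 mm

x̄ = 60.00 mm, ȳ = 74.00 mm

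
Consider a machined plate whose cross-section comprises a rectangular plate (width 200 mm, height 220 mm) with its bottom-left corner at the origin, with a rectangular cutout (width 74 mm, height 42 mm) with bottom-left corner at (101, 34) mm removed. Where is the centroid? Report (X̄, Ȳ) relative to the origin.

Part | A | x̄ᵢ | ȳᵢ | A·x̄ᵢ | A·ȳᵢ
plate | 44000.00 | 100.00 | 110.00 | 4400000.00 | 4840000.00
hole | -3108.00 | 138.00 | 55.00 | -428904.00 | -170940.00
Σ | 40892.00 |  |  | 3971096.00 | 4669060.00
X̄ = 3971096.00 / 40892.00 = 97.11 mm
Ȳ = 4669060.00 / 40892.00 = 114.18 mm

X̄ = 97.11 mm, Ȳ = 114.18 mm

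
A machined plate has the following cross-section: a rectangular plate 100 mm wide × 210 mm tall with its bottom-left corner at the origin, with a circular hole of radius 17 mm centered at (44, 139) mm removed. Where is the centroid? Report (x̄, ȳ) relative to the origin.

x̄ = 50.27 mm, ȳ = 103.46 mm

plate: A = 100 × 210 = 21000.00, centroid at (50.00, 105.00).
hole: A = −π·17² = -907.92, centroid at (44.00, 139.00).
ΣA = 20092.08 mm²
ΣAx̄ = (21000.00)(50.00) + (-907.92)(44.00) = 1010051.51 mm³
ΣAȳ = (21000.00)(105.00) + (-907.92)(139.00) = 2078799.08 mm³
x̄ = 1010051.51 / 20092.08 = 50.27 mm
ȳ = 2078799.08 / 20092.08 = 103.46 mm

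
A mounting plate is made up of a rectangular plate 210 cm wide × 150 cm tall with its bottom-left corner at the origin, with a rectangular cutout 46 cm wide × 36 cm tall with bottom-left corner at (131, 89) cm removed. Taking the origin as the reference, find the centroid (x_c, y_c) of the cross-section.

plate: A = 210 × 150 = 31500.00, centroid at (105.00, 75.00).
hole: A = −(46 × 36) = -1656.00, centroid at (154.00, 107.00).
ΣA = 29844.00 cm²
ΣAx_c = (31500.00)(105.00) + (-1656.00)(154.00) = 3052476.00 cm³
ΣAy_c = (31500.00)(75.00) + (-1656.00)(107.00) = 2185308.00 cm³
x_c = 3052476.00 / 29844.00 = 102.28 cm
y_c = 2185308.00 / 29844.00 = 73.22 cm

x_c = 102.28 cm, y_c = 73.22 cm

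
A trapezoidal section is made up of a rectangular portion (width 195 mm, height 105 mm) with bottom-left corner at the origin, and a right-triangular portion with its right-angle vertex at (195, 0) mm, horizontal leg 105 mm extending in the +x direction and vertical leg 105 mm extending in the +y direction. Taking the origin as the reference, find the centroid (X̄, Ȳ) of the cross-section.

rectangular portion: A = 195 × 105 = 20475.00, centroid at (97.50, 52.50).
triangular portion: A = ½·105·105 = 5512.50, centroid at (230.00, 35.00).
ΣA = 25987.50 mm², ΣAX̄ = 3264187.50 mm³, ΣAȲ = 1267875.00 mm³.
X̄ = 3264187.50/25987.50 = 125.61 mm; Ȳ = 1267875.00/25987.50 = 48.79 mm.

X̄ = 125.61 mm, Ȳ = 48.79 mm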